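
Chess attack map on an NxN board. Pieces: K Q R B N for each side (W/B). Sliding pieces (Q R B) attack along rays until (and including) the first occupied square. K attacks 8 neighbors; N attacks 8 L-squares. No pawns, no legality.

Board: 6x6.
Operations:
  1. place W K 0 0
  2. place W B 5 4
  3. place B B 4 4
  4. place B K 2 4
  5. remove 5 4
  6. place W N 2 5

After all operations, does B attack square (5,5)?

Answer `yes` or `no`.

Op 1: place WK@(0,0)
Op 2: place WB@(5,4)
Op 3: place BB@(4,4)
Op 4: place BK@(2,4)
Op 5: remove (5,4)
Op 6: place WN@(2,5)
Per-piece attacks for B:
  BK@(2,4): attacks (2,5) (2,3) (3,4) (1,4) (3,5) (3,3) (1,5) (1,3)
  BB@(4,4): attacks (5,5) (5,3) (3,5) (3,3) (2,2) (1,1) (0,0) [ray(-1,-1) blocked at (0,0)]
B attacks (5,5): yes

Answer: yes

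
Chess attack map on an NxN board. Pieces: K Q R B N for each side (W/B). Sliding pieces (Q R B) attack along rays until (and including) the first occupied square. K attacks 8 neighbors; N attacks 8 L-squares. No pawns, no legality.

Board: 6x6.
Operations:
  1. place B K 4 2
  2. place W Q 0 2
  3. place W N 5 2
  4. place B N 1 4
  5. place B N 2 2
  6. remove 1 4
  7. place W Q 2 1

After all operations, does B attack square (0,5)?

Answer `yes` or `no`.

Answer: no

Derivation:
Op 1: place BK@(4,2)
Op 2: place WQ@(0,2)
Op 3: place WN@(5,2)
Op 4: place BN@(1,4)
Op 5: place BN@(2,2)
Op 6: remove (1,4)
Op 7: place WQ@(2,1)
Per-piece attacks for B:
  BN@(2,2): attacks (3,4) (4,3) (1,4) (0,3) (3,0) (4,1) (1,0) (0,1)
  BK@(4,2): attacks (4,3) (4,1) (5,2) (3,2) (5,3) (5,1) (3,3) (3,1)
B attacks (0,5): no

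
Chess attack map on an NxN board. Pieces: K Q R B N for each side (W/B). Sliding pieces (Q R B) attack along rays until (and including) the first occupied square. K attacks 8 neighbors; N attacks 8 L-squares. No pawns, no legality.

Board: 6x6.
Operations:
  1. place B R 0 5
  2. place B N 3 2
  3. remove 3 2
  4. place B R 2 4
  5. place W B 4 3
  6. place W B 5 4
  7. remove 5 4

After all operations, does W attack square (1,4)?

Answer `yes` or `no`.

Answer: no

Derivation:
Op 1: place BR@(0,5)
Op 2: place BN@(3,2)
Op 3: remove (3,2)
Op 4: place BR@(2,4)
Op 5: place WB@(4,3)
Op 6: place WB@(5,4)
Op 7: remove (5,4)
Per-piece attacks for W:
  WB@(4,3): attacks (5,4) (5,2) (3,4) (2,5) (3,2) (2,1) (1,0)
W attacks (1,4): no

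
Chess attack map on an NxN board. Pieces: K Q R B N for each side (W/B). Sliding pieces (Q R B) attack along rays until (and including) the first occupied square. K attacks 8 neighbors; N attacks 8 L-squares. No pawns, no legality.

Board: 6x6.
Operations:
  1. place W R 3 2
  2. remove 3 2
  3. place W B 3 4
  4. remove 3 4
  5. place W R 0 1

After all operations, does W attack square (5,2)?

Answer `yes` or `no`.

Answer: no

Derivation:
Op 1: place WR@(3,2)
Op 2: remove (3,2)
Op 3: place WB@(3,4)
Op 4: remove (3,4)
Op 5: place WR@(0,1)
Per-piece attacks for W:
  WR@(0,1): attacks (0,2) (0,3) (0,4) (0,5) (0,0) (1,1) (2,1) (3,1) (4,1) (5,1)
W attacks (5,2): no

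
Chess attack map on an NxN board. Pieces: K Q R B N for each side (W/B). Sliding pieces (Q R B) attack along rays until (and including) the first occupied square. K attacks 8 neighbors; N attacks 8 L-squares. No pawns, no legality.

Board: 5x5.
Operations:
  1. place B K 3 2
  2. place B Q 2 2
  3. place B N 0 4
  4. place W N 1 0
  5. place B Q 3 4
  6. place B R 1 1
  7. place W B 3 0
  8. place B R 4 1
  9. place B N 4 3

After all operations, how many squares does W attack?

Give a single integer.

Op 1: place BK@(3,2)
Op 2: place BQ@(2,2)
Op 3: place BN@(0,4)
Op 4: place WN@(1,0)
Op 5: place BQ@(3,4)
Op 6: place BR@(1,1)
Op 7: place WB@(3,0)
Op 8: place BR@(4,1)
Op 9: place BN@(4,3)
Per-piece attacks for W:
  WN@(1,0): attacks (2,2) (3,1) (0,2)
  WB@(3,0): attacks (4,1) (2,1) (1,2) (0,3) [ray(1,1) blocked at (4,1)]
Union (7 distinct): (0,2) (0,3) (1,2) (2,1) (2,2) (3,1) (4,1)

Answer: 7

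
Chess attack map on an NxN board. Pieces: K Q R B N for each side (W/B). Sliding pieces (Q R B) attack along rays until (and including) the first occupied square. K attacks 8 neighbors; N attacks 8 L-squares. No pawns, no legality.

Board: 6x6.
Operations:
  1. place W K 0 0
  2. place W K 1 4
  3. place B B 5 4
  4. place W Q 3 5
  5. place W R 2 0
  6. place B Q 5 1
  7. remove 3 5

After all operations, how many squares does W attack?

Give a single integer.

Answer: 17

Derivation:
Op 1: place WK@(0,0)
Op 2: place WK@(1,4)
Op 3: place BB@(5,4)
Op 4: place WQ@(3,5)
Op 5: place WR@(2,0)
Op 6: place BQ@(5,1)
Op 7: remove (3,5)
Per-piece attacks for W:
  WK@(0,0): attacks (0,1) (1,0) (1,1)
  WK@(1,4): attacks (1,5) (1,3) (2,4) (0,4) (2,5) (2,3) (0,5) (0,3)
  WR@(2,0): attacks (2,1) (2,2) (2,3) (2,4) (2,5) (3,0) (4,0) (5,0) (1,0) (0,0) [ray(-1,0) blocked at (0,0)]
Union (17 distinct): (0,0) (0,1) (0,3) (0,4) (0,5) (1,0) (1,1) (1,3) (1,5) (2,1) (2,2) (2,3) (2,4) (2,5) (3,0) (4,0) (5,0)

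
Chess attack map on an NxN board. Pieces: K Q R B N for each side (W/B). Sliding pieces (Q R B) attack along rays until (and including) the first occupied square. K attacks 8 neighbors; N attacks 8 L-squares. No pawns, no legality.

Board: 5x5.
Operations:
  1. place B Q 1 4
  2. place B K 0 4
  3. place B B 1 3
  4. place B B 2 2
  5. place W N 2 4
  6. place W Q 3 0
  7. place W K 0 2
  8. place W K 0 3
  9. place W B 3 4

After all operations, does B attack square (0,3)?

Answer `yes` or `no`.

Op 1: place BQ@(1,4)
Op 2: place BK@(0,4)
Op 3: place BB@(1,3)
Op 4: place BB@(2,2)
Op 5: place WN@(2,4)
Op 6: place WQ@(3,0)
Op 7: place WK@(0,2)
Op 8: place WK@(0,3)
Op 9: place WB@(3,4)
Per-piece attacks for B:
  BK@(0,4): attacks (0,3) (1,4) (1,3)
  BB@(1,3): attacks (2,4) (2,2) (0,4) (0,2) [ray(1,1) blocked at (2,4); ray(1,-1) blocked at (2,2); ray(-1,1) blocked at (0,4); ray(-1,-1) blocked at (0,2)]
  BQ@(1,4): attacks (1,3) (2,4) (0,4) (2,3) (3,2) (4,1) (0,3) [ray(0,-1) blocked at (1,3); ray(1,0) blocked at (2,4); ray(-1,0) blocked at (0,4); ray(-1,-1) blocked at (0,3)]
  BB@(2,2): attacks (3,3) (4,4) (3,1) (4,0) (1,3) (1,1) (0,0) [ray(-1,1) blocked at (1,3)]
B attacks (0,3): yes

Answer: yes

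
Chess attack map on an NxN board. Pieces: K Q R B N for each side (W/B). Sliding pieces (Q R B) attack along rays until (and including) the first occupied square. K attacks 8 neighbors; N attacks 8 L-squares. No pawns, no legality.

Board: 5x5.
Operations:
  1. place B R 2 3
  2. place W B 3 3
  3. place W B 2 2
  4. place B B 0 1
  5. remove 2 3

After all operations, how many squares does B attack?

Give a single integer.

Answer: 4

Derivation:
Op 1: place BR@(2,3)
Op 2: place WB@(3,3)
Op 3: place WB@(2,2)
Op 4: place BB@(0,1)
Op 5: remove (2,3)
Per-piece attacks for B:
  BB@(0,1): attacks (1,2) (2,3) (3,4) (1,0)
Union (4 distinct): (1,0) (1,2) (2,3) (3,4)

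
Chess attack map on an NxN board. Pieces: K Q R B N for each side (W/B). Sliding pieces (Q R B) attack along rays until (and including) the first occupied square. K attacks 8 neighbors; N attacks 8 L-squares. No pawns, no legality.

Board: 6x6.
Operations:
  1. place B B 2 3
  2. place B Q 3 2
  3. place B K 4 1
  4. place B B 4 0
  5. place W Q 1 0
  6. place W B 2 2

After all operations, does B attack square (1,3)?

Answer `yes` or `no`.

Answer: no

Derivation:
Op 1: place BB@(2,3)
Op 2: place BQ@(3,2)
Op 3: place BK@(4,1)
Op 4: place BB@(4,0)
Op 5: place WQ@(1,0)
Op 6: place WB@(2,2)
Per-piece attacks for B:
  BB@(2,3): attacks (3,4) (4,5) (3,2) (1,4) (0,5) (1,2) (0,1) [ray(1,-1) blocked at (3,2)]
  BQ@(3,2): attacks (3,3) (3,4) (3,5) (3,1) (3,0) (4,2) (5,2) (2,2) (4,3) (5,4) (4,1) (2,3) (2,1) (1,0) [ray(-1,0) blocked at (2,2); ray(1,-1) blocked at (4,1); ray(-1,1) blocked at (2,3); ray(-1,-1) blocked at (1,0)]
  BB@(4,0): attacks (5,1) (3,1) (2,2) [ray(-1,1) blocked at (2,2)]
  BK@(4,1): attacks (4,2) (4,0) (5,1) (3,1) (5,2) (5,0) (3,2) (3,0)
B attacks (1,3): no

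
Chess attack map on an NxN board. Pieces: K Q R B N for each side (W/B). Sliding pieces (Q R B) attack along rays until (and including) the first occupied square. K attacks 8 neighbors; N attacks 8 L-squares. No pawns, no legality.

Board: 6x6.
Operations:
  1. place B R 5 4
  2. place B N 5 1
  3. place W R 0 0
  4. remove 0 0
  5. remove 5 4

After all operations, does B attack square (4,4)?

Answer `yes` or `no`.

Op 1: place BR@(5,4)
Op 2: place BN@(5,1)
Op 3: place WR@(0,0)
Op 4: remove (0,0)
Op 5: remove (5,4)
Per-piece attacks for B:
  BN@(5,1): attacks (4,3) (3,2) (3,0)
B attacks (4,4): no

Answer: no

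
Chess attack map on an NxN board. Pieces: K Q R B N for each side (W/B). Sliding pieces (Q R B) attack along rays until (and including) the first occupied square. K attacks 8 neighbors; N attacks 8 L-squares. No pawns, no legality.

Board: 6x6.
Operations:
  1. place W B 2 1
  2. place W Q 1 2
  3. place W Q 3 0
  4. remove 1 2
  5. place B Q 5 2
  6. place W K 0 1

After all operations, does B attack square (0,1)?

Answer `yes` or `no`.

Op 1: place WB@(2,1)
Op 2: place WQ@(1,2)
Op 3: place WQ@(3,0)
Op 4: remove (1,2)
Op 5: place BQ@(5,2)
Op 6: place WK@(0,1)
Per-piece attacks for B:
  BQ@(5,2): attacks (5,3) (5,4) (5,5) (5,1) (5,0) (4,2) (3,2) (2,2) (1,2) (0,2) (4,3) (3,4) (2,5) (4,1) (3,0) [ray(-1,-1) blocked at (3,0)]
B attacks (0,1): no

Answer: no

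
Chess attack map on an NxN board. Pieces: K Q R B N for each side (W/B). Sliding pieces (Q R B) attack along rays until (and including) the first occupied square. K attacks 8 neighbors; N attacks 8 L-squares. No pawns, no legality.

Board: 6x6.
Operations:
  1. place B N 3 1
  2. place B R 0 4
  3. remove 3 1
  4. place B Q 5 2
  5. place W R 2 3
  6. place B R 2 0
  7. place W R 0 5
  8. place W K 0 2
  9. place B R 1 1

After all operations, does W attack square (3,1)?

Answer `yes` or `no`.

Answer: no

Derivation:
Op 1: place BN@(3,1)
Op 2: place BR@(0,4)
Op 3: remove (3,1)
Op 4: place BQ@(5,2)
Op 5: place WR@(2,3)
Op 6: place BR@(2,0)
Op 7: place WR@(0,5)
Op 8: place WK@(0,2)
Op 9: place BR@(1,1)
Per-piece attacks for W:
  WK@(0,2): attacks (0,3) (0,1) (1,2) (1,3) (1,1)
  WR@(0,5): attacks (0,4) (1,5) (2,5) (3,5) (4,5) (5,5) [ray(0,-1) blocked at (0,4)]
  WR@(2,3): attacks (2,4) (2,5) (2,2) (2,1) (2,0) (3,3) (4,3) (5,3) (1,3) (0,3) [ray(0,-1) blocked at (2,0)]
W attacks (3,1): no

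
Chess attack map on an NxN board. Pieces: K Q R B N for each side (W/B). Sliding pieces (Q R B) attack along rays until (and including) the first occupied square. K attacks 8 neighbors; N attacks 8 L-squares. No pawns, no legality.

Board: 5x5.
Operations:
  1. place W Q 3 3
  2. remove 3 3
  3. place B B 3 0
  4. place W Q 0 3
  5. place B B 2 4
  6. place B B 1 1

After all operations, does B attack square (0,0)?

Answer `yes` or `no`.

Answer: yes

Derivation:
Op 1: place WQ@(3,3)
Op 2: remove (3,3)
Op 3: place BB@(3,0)
Op 4: place WQ@(0,3)
Op 5: place BB@(2,4)
Op 6: place BB@(1,1)
Per-piece attacks for B:
  BB@(1,1): attacks (2,2) (3,3) (4,4) (2,0) (0,2) (0,0)
  BB@(2,4): attacks (3,3) (4,2) (1,3) (0,2)
  BB@(3,0): attacks (4,1) (2,1) (1,2) (0,3) [ray(-1,1) blocked at (0,3)]
B attacks (0,0): yes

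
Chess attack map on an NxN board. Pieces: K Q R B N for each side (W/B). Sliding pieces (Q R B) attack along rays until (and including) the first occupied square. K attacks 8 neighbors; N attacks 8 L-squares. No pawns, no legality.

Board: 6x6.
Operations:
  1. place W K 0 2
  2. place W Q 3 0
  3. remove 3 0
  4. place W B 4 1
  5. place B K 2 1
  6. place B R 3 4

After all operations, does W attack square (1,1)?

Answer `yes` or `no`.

Answer: yes

Derivation:
Op 1: place WK@(0,2)
Op 2: place WQ@(3,0)
Op 3: remove (3,0)
Op 4: place WB@(4,1)
Op 5: place BK@(2,1)
Op 6: place BR@(3,4)
Per-piece attacks for W:
  WK@(0,2): attacks (0,3) (0,1) (1,2) (1,3) (1,1)
  WB@(4,1): attacks (5,2) (5,0) (3,2) (2,3) (1,4) (0,5) (3,0)
W attacks (1,1): yes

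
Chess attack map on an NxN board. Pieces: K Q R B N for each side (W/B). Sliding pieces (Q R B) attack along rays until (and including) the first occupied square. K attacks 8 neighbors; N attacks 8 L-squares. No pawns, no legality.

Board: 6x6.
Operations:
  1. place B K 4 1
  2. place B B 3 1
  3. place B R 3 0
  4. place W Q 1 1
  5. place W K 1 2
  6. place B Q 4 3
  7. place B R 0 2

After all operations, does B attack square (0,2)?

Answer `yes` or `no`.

Op 1: place BK@(4,1)
Op 2: place BB@(3,1)
Op 3: place BR@(3,0)
Op 4: place WQ@(1,1)
Op 5: place WK@(1,2)
Op 6: place BQ@(4,3)
Op 7: place BR@(0,2)
Per-piece attacks for B:
  BR@(0,2): attacks (0,3) (0,4) (0,5) (0,1) (0,0) (1,2) [ray(1,0) blocked at (1,2)]
  BR@(3,0): attacks (3,1) (4,0) (5,0) (2,0) (1,0) (0,0) [ray(0,1) blocked at (3,1)]
  BB@(3,1): attacks (4,2) (5,3) (4,0) (2,2) (1,3) (0,4) (2,0)
  BK@(4,1): attacks (4,2) (4,0) (5,1) (3,1) (5,2) (5,0) (3,2) (3,0)
  BQ@(4,3): attacks (4,4) (4,5) (4,2) (4,1) (5,3) (3,3) (2,3) (1,3) (0,3) (5,4) (5,2) (3,4) (2,5) (3,2) (2,1) (1,0) [ray(0,-1) blocked at (4,1)]
B attacks (0,2): no

Answer: no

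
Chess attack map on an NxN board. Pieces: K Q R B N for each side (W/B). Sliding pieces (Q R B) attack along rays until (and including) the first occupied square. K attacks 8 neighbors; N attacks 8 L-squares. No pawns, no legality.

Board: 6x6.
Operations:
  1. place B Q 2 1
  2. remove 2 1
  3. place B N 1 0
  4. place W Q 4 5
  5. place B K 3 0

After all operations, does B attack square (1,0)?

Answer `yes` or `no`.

Op 1: place BQ@(2,1)
Op 2: remove (2,1)
Op 3: place BN@(1,0)
Op 4: place WQ@(4,5)
Op 5: place BK@(3,0)
Per-piece attacks for B:
  BN@(1,0): attacks (2,2) (3,1) (0,2)
  BK@(3,0): attacks (3,1) (4,0) (2,0) (4,1) (2,1)
B attacks (1,0): no

Answer: no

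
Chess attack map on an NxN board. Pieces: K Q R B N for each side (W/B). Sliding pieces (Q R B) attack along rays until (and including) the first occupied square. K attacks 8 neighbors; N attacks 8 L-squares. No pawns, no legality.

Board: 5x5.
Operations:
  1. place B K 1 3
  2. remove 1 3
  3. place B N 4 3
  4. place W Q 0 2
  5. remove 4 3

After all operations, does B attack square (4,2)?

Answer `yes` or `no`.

Answer: no

Derivation:
Op 1: place BK@(1,3)
Op 2: remove (1,3)
Op 3: place BN@(4,3)
Op 4: place WQ@(0,2)
Op 5: remove (4,3)
Per-piece attacks for B:
B attacks (4,2): no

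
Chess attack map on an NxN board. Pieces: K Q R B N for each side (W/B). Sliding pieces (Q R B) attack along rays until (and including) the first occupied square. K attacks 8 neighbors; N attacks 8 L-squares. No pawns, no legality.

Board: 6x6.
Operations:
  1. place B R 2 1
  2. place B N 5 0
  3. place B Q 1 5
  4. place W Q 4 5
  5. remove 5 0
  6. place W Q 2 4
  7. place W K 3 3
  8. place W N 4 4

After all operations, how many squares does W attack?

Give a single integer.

Answer: 22

Derivation:
Op 1: place BR@(2,1)
Op 2: place BN@(5,0)
Op 3: place BQ@(1,5)
Op 4: place WQ@(4,5)
Op 5: remove (5,0)
Op 6: place WQ@(2,4)
Op 7: place WK@(3,3)
Op 8: place WN@(4,4)
Per-piece attacks for W:
  WQ@(2,4): attacks (2,5) (2,3) (2,2) (2,1) (3,4) (4,4) (1,4) (0,4) (3,5) (3,3) (1,5) (1,3) (0,2) [ray(0,-1) blocked at (2,1); ray(1,0) blocked at (4,4); ray(1,-1) blocked at (3,3); ray(-1,1) blocked at (1,5)]
  WK@(3,3): attacks (3,4) (3,2) (4,3) (2,3) (4,4) (4,2) (2,4) (2,2)
  WN@(4,4): attacks (2,5) (5,2) (3,2) (2,3)
  WQ@(4,5): attacks (4,4) (5,5) (3,5) (2,5) (1,5) (5,4) (3,4) (2,3) (1,2) (0,1) [ray(0,-1) blocked at (4,4); ray(-1,0) blocked at (1,5)]
Union (22 distinct): (0,1) (0,2) (0,4) (1,2) (1,3) (1,4) (1,5) (2,1) (2,2) (2,3) (2,4) (2,5) (3,2) (3,3) (3,4) (3,5) (4,2) (4,3) (4,4) (5,2) (5,4) (5,5)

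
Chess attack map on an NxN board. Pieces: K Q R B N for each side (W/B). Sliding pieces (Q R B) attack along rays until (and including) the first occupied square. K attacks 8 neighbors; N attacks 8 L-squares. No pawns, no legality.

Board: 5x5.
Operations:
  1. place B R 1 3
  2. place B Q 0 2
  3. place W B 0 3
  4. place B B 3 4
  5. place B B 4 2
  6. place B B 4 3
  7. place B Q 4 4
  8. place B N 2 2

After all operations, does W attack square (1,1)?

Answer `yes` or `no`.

Answer: no

Derivation:
Op 1: place BR@(1,3)
Op 2: place BQ@(0,2)
Op 3: place WB@(0,3)
Op 4: place BB@(3,4)
Op 5: place BB@(4,2)
Op 6: place BB@(4,3)
Op 7: place BQ@(4,4)
Op 8: place BN@(2,2)
Per-piece attacks for W:
  WB@(0,3): attacks (1,4) (1,2) (2,1) (3,0)
W attacks (1,1): no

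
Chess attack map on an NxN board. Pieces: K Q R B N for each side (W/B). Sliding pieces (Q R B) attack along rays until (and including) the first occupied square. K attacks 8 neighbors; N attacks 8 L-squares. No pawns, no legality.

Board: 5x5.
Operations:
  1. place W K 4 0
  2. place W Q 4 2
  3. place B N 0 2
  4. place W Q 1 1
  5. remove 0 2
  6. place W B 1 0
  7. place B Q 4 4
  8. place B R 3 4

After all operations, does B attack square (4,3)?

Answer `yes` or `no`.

Op 1: place WK@(4,0)
Op 2: place WQ@(4,2)
Op 3: place BN@(0,2)
Op 4: place WQ@(1,1)
Op 5: remove (0,2)
Op 6: place WB@(1,0)
Op 7: place BQ@(4,4)
Op 8: place BR@(3,4)
Per-piece attacks for B:
  BR@(3,4): attacks (3,3) (3,2) (3,1) (3,0) (4,4) (2,4) (1,4) (0,4) [ray(1,0) blocked at (4,4)]
  BQ@(4,4): attacks (4,3) (4,2) (3,4) (3,3) (2,2) (1,1) [ray(0,-1) blocked at (4,2); ray(-1,0) blocked at (3,4); ray(-1,-1) blocked at (1,1)]
B attacks (4,3): yes

Answer: yes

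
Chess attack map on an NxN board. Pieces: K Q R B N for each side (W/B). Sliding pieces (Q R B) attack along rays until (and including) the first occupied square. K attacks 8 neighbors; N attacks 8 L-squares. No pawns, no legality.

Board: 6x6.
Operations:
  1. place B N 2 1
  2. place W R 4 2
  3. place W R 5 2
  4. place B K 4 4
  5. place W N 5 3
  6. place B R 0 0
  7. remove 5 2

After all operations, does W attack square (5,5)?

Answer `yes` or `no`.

Answer: no

Derivation:
Op 1: place BN@(2,1)
Op 2: place WR@(4,2)
Op 3: place WR@(5,2)
Op 4: place BK@(4,4)
Op 5: place WN@(5,3)
Op 6: place BR@(0,0)
Op 7: remove (5,2)
Per-piece attacks for W:
  WR@(4,2): attacks (4,3) (4,4) (4,1) (4,0) (5,2) (3,2) (2,2) (1,2) (0,2) [ray(0,1) blocked at (4,4)]
  WN@(5,3): attacks (4,5) (3,4) (4,1) (3,2)
W attacks (5,5): no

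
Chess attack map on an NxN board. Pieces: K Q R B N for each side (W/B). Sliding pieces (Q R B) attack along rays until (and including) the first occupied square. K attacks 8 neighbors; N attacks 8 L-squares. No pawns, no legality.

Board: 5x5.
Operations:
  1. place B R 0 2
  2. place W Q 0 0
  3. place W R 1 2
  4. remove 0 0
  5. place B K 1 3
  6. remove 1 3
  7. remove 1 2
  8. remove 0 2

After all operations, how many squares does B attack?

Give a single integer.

Op 1: place BR@(0,2)
Op 2: place WQ@(0,0)
Op 3: place WR@(1,2)
Op 4: remove (0,0)
Op 5: place BK@(1,3)
Op 6: remove (1,3)
Op 7: remove (1,2)
Op 8: remove (0,2)
Per-piece attacks for B:
Union (0 distinct): (none)

Answer: 0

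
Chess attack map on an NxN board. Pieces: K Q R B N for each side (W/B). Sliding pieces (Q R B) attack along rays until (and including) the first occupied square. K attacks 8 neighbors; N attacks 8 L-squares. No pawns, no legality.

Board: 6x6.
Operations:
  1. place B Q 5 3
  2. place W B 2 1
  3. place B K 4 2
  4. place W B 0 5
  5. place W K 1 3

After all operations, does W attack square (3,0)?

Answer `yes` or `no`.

Answer: yes

Derivation:
Op 1: place BQ@(5,3)
Op 2: place WB@(2,1)
Op 3: place BK@(4,2)
Op 4: place WB@(0,5)
Op 5: place WK@(1,3)
Per-piece attacks for W:
  WB@(0,5): attacks (1,4) (2,3) (3,2) (4,1) (5,0)
  WK@(1,3): attacks (1,4) (1,2) (2,3) (0,3) (2,4) (2,2) (0,4) (0,2)
  WB@(2,1): attacks (3,2) (4,3) (5,4) (3,0) (1,2) (0,3) (1,0)
W attacks (3,0): yes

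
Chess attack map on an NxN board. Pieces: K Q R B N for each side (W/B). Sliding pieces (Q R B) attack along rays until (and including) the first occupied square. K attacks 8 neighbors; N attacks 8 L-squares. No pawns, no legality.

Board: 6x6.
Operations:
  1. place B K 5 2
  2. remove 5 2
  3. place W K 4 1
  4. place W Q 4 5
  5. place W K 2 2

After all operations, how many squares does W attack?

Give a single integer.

Answer: 25

Derivation:
Op 1: place BK@(5,2)
Op 2: remove (5,2)
Op 3: place WK@(4,1)
Op 4: place WQ@(4,5)
Op 5: place WK@(2,2)
Per-piece attacks for W:
  WK@(2,2): attacks (2,3) (2,1) (3,2) (1,2) (3,3) (3,1) (1,3) (1,1)
  WK@(4,1): attacks (4,2) (4,0) (5,1) (3,1) (5,2) (5,0) (3,2) (3,0)
  WQ@(4,5): attacks (4,4) (4,3) (4,2) (4,1) (5,5) (3,5) (2,5) (1,5) (0,5) (5,4) (3,4) (2,3) (1,2) (0,1) [ray(0,-1) blocked at (4,1)]
Union (25 distinct): (0,1) (0,5) (1,1) (1,2) (1,3) (1,5) (2,1) (2,3) (2,5) (3,0) (3,1) (3,2) (3,3) (3,4) (3,5) (4,0) (4,1) (4,2) (4,3) (4,4) (5,0) (5,1) (5,2) (5,4) (5,5)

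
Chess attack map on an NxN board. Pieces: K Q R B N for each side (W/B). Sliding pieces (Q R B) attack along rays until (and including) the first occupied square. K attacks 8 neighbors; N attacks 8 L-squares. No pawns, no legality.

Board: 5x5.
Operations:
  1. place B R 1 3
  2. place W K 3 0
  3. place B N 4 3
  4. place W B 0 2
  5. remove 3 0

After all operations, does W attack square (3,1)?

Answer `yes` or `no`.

Op 1: place BR@(1,3)
Op 2: place WK@(3,0)
Op 3: place BN@(4,3)
Op 4: place WB@(0,2)
Op 5: remove (3,0)
Per-piece attacks for W:
  WB@(0,2): attacks (1,3) (1,1) (2,0) [ray(1,1) blocked at (1,3)]
W attacks (3,1): no

Answer: no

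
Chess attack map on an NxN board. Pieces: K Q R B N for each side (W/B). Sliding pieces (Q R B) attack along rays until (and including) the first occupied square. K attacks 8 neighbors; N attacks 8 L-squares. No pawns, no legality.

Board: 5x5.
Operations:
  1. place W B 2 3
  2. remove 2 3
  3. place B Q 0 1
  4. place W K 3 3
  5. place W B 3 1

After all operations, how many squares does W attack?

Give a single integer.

Answer: 12

Derivation:
Op 1: place WB@(2,3)
Op 2: remove (2,3)
Op 3: place BQ@(0,1)
Op 4: place WK@(3,3)
Op 5: place WB@(3,1)
Per-piece attacks for W:
  WB@(3,1): attacks (4,2) (4,0) (2,2) (1,3) (0,4) (2,0)
  WK@(3,3): attacks (3,4) (3,2) (4,3) (2,3) (4,4) (4,2) (2,4) (2,2)
Union (12 distinct): (0,4) (1,3) (2,0) (2,2) (2,3) (2,4) (3,2) (3,4) (4,0) (4,2) (4,3) (4,4)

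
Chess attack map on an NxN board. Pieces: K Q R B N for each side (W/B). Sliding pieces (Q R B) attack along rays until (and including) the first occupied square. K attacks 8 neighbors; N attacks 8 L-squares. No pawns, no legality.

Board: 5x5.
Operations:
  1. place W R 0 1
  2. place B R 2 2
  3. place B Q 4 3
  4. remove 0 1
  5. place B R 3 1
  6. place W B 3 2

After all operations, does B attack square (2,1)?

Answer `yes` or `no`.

Op 1: place WR@(0,1)
Op 2: place BR@(2,2)
Op 3: place BQ@(4,3)
Op 4: remove (0,1)
Op 5: place BR@(3,1)
Op 6: place WB@(3,2)
Per-piece attacks for B:
  BR@(2,2): attacks (2,3) (2,4) (2,1) (2,0) (3,2) (1,2) (0,2) [ray(1,0) blocked at (3,2)]
  BR@(3,1): attacks (3,2) (3,0) (4,1) (2,1) (1,1) (0,1) [ray(0,1) blocked at (3,2)]
  BQ@(4,3): attacks (4,4) (4,2) (4,1) (4,0) (3,3) (2,3) (1,3) (0,3) (3,4) (3,2) [ray(-1,-1) blocked at (3,2)]
B attacks (2,1): yes

Answer: yes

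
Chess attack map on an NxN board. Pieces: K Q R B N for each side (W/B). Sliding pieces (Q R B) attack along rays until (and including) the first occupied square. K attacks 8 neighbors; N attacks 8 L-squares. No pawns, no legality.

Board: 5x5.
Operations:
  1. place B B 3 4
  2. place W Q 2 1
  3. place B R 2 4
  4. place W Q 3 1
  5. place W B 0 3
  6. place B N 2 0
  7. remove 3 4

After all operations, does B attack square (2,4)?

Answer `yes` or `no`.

Answer: no

Derivation:
Op 1: place BB@(3,4)
Op 2: place WQ@(2,1)
Op 3: place BR@(2,4)
Op 4: place WQ@(3,1)
Op 5: place WB@(0,3)
Op 6: place BN@(2,0)
Op 7: remove (3,4)
Per-piece attacks for B:
  BN@(2,0): attacks (3,2) (4,1) (1,2) (0,1)
  BR@(2,4): attacks (2,3) (2,2) (2,1) (3,4) (4,4) (1,4) (0,4) [ray(0,-1) blocked at (2,1)]
B attacks (2,4): no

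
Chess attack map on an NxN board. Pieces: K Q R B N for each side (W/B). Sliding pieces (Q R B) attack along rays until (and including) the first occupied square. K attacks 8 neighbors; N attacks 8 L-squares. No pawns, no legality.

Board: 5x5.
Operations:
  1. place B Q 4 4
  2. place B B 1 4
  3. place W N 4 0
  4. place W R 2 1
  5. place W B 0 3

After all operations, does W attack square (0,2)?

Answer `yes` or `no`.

Answer: no

Derivation:
Op 1: place BQ@(4,4)
Op 2: place BB@(1,4)
Op 3: place WN@(4,0)
Op 4: place WR@(2,1)
Op 5: place WB@(0,3)
Per-piece attacks for W:
  WB@(0,3): attacks (1,4) (1,2) (2,1) [ray(1,1) blocked at (1,4); ray(1,-1) blocked at (2,1)]
  WR@(2,1): attacks (2,2) (2,3) (2,4) (2,0) (3,1) (4,1) (1,1) (0,1)
  WN@(4,0): attacks (3,2) (2,1)
W attacks (0,2): no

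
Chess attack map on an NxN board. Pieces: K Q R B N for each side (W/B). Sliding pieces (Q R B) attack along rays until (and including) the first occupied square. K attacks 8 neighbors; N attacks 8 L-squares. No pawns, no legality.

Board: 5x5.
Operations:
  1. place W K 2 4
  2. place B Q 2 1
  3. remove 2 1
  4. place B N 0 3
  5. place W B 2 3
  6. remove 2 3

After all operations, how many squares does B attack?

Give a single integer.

Op 1: place WK@(2,4)
Op 2: place BQ@(2,1)
Op 3: remove (2,1)
Op 4: place BN@(0,3)
Op 5: place WB@(2,3)
Op 6: remove (2,3)
Per-piece attacks for B:
  BN@(0,3): attacks (2,4) (1,1) (2,2)
Union (3 distinct): (1,1) (2,2) (2,4)

Answer: 3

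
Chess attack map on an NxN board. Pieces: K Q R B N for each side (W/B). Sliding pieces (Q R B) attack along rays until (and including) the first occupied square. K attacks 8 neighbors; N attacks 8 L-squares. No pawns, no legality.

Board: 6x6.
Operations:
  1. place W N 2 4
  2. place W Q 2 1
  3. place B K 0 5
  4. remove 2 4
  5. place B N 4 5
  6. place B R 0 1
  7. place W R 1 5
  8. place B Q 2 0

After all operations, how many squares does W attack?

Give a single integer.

Op 1: place WN@(2,4)
Op 2: place WQ@(2,1)
Op 3: place BK@(0,5)
Op 4: remove (2,4)
Op 5: place BN@(4,5)
Op 6: place BR@(0,1)
Op 7: place WR@(1,5)
Op 8: place BQ@(2,0)
Per-piece attacks for W:
  WR@(1,5): attacks (1,4) (1,3) (1,2) (1,1) (1,0) (2,5) (3,5) (4,5) (0,5) [ray(1,0) blocked at (4,5); ray(-1,0) blocked at (0,5)]
  WQ@(2,1): attacks (2,2) (2,3) (2,4) (2,5) (2,0) (3,1) (4,1) (5,1) (1,1) (0,1) (3,2) (4,3) (5,4) (3,0) (1,2) (0,3) (1,0) [ray(0,-1) blocked at (2,0); ray(-1,0) blocked at (0,1)]
Union (22 distinct): (0,1) (0,3) (0,5) (1,0) (1,1) (1,2) (1,3) (1,4) (2,0) (2,2) (2,3) (2,4) (2,5) (3,0) (3,1) (3,2) (3,5) (4,1) (4,3) (4,5) (5,1) (5,4)

Answer: 22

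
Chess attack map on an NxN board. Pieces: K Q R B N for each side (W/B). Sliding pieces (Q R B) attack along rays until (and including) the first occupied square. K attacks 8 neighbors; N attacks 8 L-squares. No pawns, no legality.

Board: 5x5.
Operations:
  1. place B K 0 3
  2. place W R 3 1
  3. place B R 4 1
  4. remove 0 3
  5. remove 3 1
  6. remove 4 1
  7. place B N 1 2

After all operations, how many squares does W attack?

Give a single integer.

Op 1: place BK@(0,3)
Op 2: place WR@(3,1)
Op 3: place BR@(4,1)
Op 4: remove (0,3)
Op 5: remove (3,1)
Op 6: remove (4,1)
Op 7: place BN@(1,2)
Per-piece attacks for W:
Union (0 distinct): (none)

Answer: 0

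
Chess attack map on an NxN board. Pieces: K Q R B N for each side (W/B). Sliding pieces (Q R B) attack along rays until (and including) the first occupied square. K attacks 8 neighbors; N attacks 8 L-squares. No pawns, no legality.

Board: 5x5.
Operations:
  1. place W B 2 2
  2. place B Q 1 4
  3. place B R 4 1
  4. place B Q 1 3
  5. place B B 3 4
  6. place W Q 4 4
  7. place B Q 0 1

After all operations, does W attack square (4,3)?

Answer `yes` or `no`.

Answer: yes

Derivation:
Op 1: place WB@(2,2)
Op 2: place BQ@(1,4)
Op 3: place BR@(4,1)
Op 4: place BQ@(1,3)
Op 5: place BB@(3,4)
Op 6: place WQ@(4,4)
Op 7: place BQ@(0,1)
Per-piece attacks for W:
  WB@(2,2): attacks (3,3) (4,4) (3,1) (4,0) (1,3) (1,1) (0,0) [ray(1,1) blocked at (4,4); ray(-1,1) blocked at (1,3)]
  WQ@(4,4): attacks (4,3) (4,2) (4,1) (3,4) (3,3) (2,2) [ray(0,-1) blocked at (4,1); ray(-1,0) blocked at (3,4); ray(-1,-1) blocked at (2,2)]
W attacks (4,3): yes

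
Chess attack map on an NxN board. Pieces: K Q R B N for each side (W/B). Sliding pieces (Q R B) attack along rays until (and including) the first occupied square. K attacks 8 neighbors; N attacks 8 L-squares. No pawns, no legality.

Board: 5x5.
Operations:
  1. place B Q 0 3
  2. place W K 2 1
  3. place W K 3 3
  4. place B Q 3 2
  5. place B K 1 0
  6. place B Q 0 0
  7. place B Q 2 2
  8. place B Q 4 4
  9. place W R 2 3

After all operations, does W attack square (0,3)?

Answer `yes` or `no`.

Op 1: place BQ@(0,3)
Op 2: place WK@(2,1)
Op 3: place WK@(3,3)
Op 4: place BQ@(3,2)
Op 5: place BK@(1,0)
Op 6: place BQ@(0,0)
Op 7: place BQ@(2,2)
Op 8: place BQ@(4,4)
Op 9: place WR@(2,3)
Per-piece attacks for W:
  WK@(2,1): attacks (2,2) (2,0) (3,1) (1,1) (3,2) (3,0) (1,2) (1,0)
  WR@(2,3): attacks (2,4) (2,2) (3,3) (1,3) (0,3) [ray(0,-1) blocked at (2,2); ray(1,0) blocked at (3,3); ray(-1,0) blocked at (0,3)]
  WK@(3,3): attacks (3,4) (3,2) (4,3) (2,3) (4,4) (4,2) (2,4) (2,2)
W attacks (0,3): yes

Answer: yes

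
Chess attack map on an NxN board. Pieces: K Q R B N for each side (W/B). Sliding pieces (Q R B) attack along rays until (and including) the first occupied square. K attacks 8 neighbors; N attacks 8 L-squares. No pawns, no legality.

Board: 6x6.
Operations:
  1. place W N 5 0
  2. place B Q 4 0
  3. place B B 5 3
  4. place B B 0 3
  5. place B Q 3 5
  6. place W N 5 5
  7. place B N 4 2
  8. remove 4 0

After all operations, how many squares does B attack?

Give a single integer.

Op 1: place WN@(5,0)
Op 2: place BQ@(4,0)
Op 3: place BB@(5,3)
Op 4: place BB@(0,3)
Op 5: place BQ@(3,5)
Op 6: place WN@(5,5)
Op 7: place BN@(4,2)
Op 8: remove (4,0)
Per-piece attacks for B:
  BB@(0,3): attacks (1,4) (2,5) (1,2) (2,1) (3,0)
  BQ@(3,5): attacks (3,4) (3,3) (3,2) (3,1) (3,0) (4,5) (5,5) (2,5) (1,5) (0,5) (4,4) (5,3) (2,4) (1,3) (0,2) [ray(1,0) blocked at (5,5); ray(1,-1) blocked at (5,3)]
  BN@(4,2): attacks (5,4) (3,4) (2,3) (5,0) (3,0) (2,1)
  BB@(5,3): attacks (4,4) (3,5) (4,2) [ray(-1,1) blocked at (3,5); ray(-1,-1) blocked at (4,2)]
Union (23 distinct): (0,2) (0,5) (1,2) (1,3) (1,4) (1,5) (2,1) (2,3) (2,4) (2,5) (3,0) (3,1) (3,2) (3,3) (3,4) (3,5) (4,2) (4,4) (4,5) (5,0) (5,3) (5,4) (5,5)

Answer: 23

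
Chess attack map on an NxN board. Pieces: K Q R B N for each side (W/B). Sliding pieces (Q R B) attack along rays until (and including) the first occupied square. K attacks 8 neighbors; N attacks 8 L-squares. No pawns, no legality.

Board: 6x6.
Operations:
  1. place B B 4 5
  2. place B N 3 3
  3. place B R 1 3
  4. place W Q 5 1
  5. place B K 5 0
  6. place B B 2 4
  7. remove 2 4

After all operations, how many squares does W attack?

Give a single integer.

Op 1: place BB@(4,5)
Op 2: place BN@(3,3)
Op 3: place BR@(1,3)
Op 4: place WQ@(5,1)
Op 5: place BK@(5,0)
Op 6: place BB@(2,4)
Op 7: remove (2,4)
Per-piece attacks for W:
  WQ@(5,1): attacks (5,2) (5,3) (5,4) (5,5) (5,0) (4,1) (3,1) (2,1) (1,1) (0,1) (4,2) (3,3) (4,0) [ray(0,-1) blocked at (5,0); ray(-1,1) blocked at (3,3)]
Union (13 distinct): (0,1) (1,1) (2,1) (3,1) (3,3) (4,0) (4,1) (4,2) (5,0) (5,2) (5,3) (5,4) (5,5)

Answer: 13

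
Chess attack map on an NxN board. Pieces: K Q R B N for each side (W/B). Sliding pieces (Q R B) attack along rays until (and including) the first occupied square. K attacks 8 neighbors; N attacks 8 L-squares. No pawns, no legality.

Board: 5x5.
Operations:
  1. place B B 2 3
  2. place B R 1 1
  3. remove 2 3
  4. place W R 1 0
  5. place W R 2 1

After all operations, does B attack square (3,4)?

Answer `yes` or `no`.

Op 1: place BB@(2,3)
Op 2: place BR@(1,1)
Op 3: remove (2,3)
Op 4: place WR@(1,0)
Op 5: place WR@(2,1)
Per-piece attacks for B:
  BR@(1,1): attacks (1,2) (1,3) (1,4) (1,0) (2,1) (0,1) [ray(0,-1) blocked at (1,0); ray(1,0) blocked at (2,1)]
B attacks (3,4): no

Answer: no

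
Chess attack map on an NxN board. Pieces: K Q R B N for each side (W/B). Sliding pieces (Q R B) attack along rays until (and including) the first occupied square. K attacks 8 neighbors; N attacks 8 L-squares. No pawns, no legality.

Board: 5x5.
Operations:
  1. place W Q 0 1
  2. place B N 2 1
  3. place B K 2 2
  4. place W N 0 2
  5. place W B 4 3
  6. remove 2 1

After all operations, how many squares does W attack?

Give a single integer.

Answer: 12

Derivation:
Op 1: place WQ@(0,1)
Op 2: place BN@(2,1)
Op 3: place BK@(2,2)
Op 4: place WN@(0,2)
Op 5: place WB@(4,3)
Op 6: remove (2,1)
Per-piece attacks for W:
  WQ@(0,1): attacks (0,2) (0,0) (1,1) (2,1) (3,1) (4,1) (1,2) (2,3) (3,4) (1,0) [ray(0,1) blocked at (0,2)]
  WN@(0,2): attacks (1,4) (2,3) (1,0) (2,1)
  WB@(4,3): attacks (3,4) (3,2) (2,1) (1,0)
Union (12 distinct): (0,0) (0,2) (1,0) (1,1) (1,2) (1,4) (2,1) (2,3) (3,1) (3,2) (3,4) (4,1)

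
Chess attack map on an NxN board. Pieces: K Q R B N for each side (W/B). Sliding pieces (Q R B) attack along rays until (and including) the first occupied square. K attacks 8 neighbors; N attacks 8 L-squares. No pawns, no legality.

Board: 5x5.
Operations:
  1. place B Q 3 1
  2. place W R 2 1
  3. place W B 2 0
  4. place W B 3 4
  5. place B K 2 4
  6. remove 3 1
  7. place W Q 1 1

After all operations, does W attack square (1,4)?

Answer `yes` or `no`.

Op 1: place BQ@(3,1)
Op 2: place WR@(2,1)
Op 3: place WB@(2,0)
Op 4: place WB@(3,4)
Op 5: place BK@(2,4)
Op 6: remove (3,1)
Op 7: place WQ@(1,1)
Per-piece attacks for W:
  WQ@(1,1): attacks (1,2) (1,3) (1,4) (1,0) (2,1) (0,1) (2,2) (3,3) (4,4) (2,0) (0,2) (0,0) [ray(1,0) blocked at (2,1); ray(1,-1) blocked at (2,0)]
  WB@(2,0): attacks (3,1) (4,2) (1,1) [ray(-1,1) blocked at (1,1)]
  WR@(2,1): attacks (2,2) (2,3) (2,4) (2,0) (3,1) (4,1) (1,1) [ray(0,1) blocked at (2,4); ray(0,-1) blocked at (2,0); ray(-1,0) blocked at (1,1)]
  WB@(3,4): attacks (4,3) (2,3) (1,2) (0,1)
W attacks (1,4): yes

Answer: yes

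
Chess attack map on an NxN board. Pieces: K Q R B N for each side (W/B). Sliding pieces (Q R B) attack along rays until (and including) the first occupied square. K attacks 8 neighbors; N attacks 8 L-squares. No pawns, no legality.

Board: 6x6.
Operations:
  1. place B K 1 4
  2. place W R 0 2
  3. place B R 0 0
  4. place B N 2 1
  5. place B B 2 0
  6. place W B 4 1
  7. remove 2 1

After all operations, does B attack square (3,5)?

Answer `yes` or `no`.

Answer: no

Derivation:
Op 1: place BK@(1,4)
Op 2: place WR@(0,2)
Op 3: place BR@(0,0)
Op 4: place BN@(2,1)
Op 5: place BB@(2,0)
Op 6: place WB@(4,1)
Op 7: remove (2,1)
Per-piece attacks for B:
  BR@(0,0): attacks (0,1) (0,2) (1,0) (2,0) [ray(0,1) blocked at (0,2); ray(1,0) blocked at (2,0)]
  BK@(1,4): attacks (1,5) (1,3) (2,4) (0,4) (2,5) (2,3) (0,5) (0,3)
  BB@(2,0): attacks (3,1) (4,2) (5,3) (1,1) (0,2) [ray(-1,1) blocked at (0,2)]
B attacks (3,5): no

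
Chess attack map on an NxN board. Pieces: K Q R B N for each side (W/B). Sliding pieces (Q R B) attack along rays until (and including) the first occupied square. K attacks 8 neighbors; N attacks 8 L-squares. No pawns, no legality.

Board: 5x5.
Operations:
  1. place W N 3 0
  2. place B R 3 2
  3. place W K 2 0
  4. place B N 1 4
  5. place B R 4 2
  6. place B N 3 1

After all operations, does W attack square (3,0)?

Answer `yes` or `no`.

Op 1: place WN@(3,0)
Op 2: place BR@(3,2)
Op 3: place WK@(2,0)
Op 4: place BN@(1,4)
Op 5: place BR@(4,2)
Op 6: place BN@(3,1)
Per-piece attacks for W:
  WK@(2,0): attacks (2,1) (3,0) (1,0) (3,1) (1,1)
  WN@(3,0): attacks (4,2) (2,2) (1,1)
W attacks (3,0): yes

Answer: yes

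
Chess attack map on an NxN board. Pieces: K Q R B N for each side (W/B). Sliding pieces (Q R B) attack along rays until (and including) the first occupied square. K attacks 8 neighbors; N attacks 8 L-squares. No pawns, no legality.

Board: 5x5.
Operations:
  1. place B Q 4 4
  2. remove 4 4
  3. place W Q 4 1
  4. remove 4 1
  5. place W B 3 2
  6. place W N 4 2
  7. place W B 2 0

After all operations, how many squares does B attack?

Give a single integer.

Answer: 0

Derivation:
Op 1: place BQ@(4,4)
Op 2: remove (4,4)
Op 3: place WQ@(4,1)
Op 4: remove (4,1)
Op 5: place WB@(3,2)
Op 6: place WN@(4,2)
Op 7: place WB@(2,0)
Per-piece attacks for B:
Union (0 distinct): (none)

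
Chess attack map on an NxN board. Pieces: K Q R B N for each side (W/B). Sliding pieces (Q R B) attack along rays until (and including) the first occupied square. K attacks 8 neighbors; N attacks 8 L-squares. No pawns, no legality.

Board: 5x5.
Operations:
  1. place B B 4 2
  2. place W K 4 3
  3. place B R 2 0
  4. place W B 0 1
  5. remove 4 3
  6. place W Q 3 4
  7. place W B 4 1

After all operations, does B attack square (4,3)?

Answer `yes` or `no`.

Op 1: place BB@(4,2)
Op 2: place WK@(4,3)
Op 3: place BR@(2,0)
Op 4: place WB@(0,1)
Op 5: remove (4,3)
Op 6: place WQ@(3,4)
Op 7: place WB@(4,1)
Per-piece attacks for B:
  BR@(2,0): attacks (2,1) (2,2) (2,3) (2,4) (3,0) (4,0) (1,0) (0,0)
  BB@(4,2): attacks (3,3) (2,4) (3,1) (2,0) [ray(-1,-1) blocked at (2,0)]
B attacks (4,3): no

Answer: no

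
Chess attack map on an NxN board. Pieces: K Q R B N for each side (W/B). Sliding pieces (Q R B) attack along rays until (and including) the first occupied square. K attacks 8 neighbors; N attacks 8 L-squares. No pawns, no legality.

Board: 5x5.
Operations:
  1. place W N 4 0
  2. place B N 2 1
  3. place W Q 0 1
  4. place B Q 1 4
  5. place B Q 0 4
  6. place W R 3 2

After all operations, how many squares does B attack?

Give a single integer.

Answer: 20

Derivation:
Op 1: place WN@(4,0)
Op 2: place BN@(2,1)
Op 3: place WQ@(0,1)
Op 4: place BQ@(1,4)
Op 5: place BQ@(0,4)
Op 6: place WR@(3,2)
Per-piece attacks for B:
  BQ@(0,4): attacks (0,3) (0,2) (0,1) (1,4) (1,3) (2,2) (3,1) (4,0) [ray(0,-1) blocked at (0,1); ray(1,0) blocked at (1,4); ray(1,-1) blocked at (4,0)]
  BQ@(1,4): attacks (1,3) (1,2) (1,1) (1,0) (2,4) (3,4) (4,4) (0,4) (2,3) (3,2) (0,3) [ray(-1,0) blocked at (0,4); ray(1,-1) blocked at (3,2)]
  BN@(2,1): attacks (3,3) (4,2) (1,3) (0,2) (4,0) (0,0)
Union (20 distinct): (0,0) (0,1) (0,2) (0,3) (0,4) (1,0) (1,1) (1,2) (1,3) (1,4) (2,2) (2,3) (2,4) (3,1) (3,2) (3,3) (3,4) (4,0) (4,2) (4,4)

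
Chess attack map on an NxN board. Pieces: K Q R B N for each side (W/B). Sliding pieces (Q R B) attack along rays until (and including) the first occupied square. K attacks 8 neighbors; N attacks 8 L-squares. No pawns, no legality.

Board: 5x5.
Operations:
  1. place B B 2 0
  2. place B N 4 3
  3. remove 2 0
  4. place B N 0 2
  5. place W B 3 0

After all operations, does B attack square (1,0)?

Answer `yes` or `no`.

Answer: yes

Derivation:
Op 1: place BB@(2,0)
Op 2: place BN@(4,3)
Op 3: remove (2,0)
Op 4: place BN@(0,2)
Op 5: place WB@(3,0)
Per-piece attacks for B:
  BN@(0,2): attacks (1,4) (2,3) (1,0) (2,1)
  BN@(4,3): attacks (2,4) (3,1) (2,2)
B attacks (1,0): yes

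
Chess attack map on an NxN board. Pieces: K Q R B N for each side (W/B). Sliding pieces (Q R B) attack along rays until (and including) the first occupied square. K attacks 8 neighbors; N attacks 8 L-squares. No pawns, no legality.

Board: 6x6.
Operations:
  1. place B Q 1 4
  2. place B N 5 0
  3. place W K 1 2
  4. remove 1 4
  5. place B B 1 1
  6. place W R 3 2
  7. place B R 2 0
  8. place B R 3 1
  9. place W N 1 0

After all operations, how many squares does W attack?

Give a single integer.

Answer: 15

Derivation:
Op 1: place BQ@(1,4)
Op 2: place BN@(5,0)
Op 3: place WK@(1,2)
Op 4: remove (1,4)
Op 5: place BB@(1,1)
Op 6: place WR@(3,2)
Op 7: place BR@(2,0)
Op 8: place BR@(3,1)
Op 9: place WN@(1,0)
Per-piece attacks for W:
  WN@(1,0): attacks (2,2) (3,1) (0,2)
  WK@(1,2): attacks (1,3) (1,1) (2,2) (0,2) (2,3) (2,1) (0,3) (0,1)
  WR@(3,2): attacks (3,3) (3,4) (3,5) (3,1) (4,2) (5,2) (2,2) (1,2) [ray(0,-1) blocked at (3,1); ray(-1,0) blocked at (1,2)]
Union (15 distinct): (0,1) (0,2) (0,3) (1,1) (1,2) (1,3) (2,1) (2,2) (2,3) (3,1) (3,3) (3,4) (3,5) (4,2) (5,2)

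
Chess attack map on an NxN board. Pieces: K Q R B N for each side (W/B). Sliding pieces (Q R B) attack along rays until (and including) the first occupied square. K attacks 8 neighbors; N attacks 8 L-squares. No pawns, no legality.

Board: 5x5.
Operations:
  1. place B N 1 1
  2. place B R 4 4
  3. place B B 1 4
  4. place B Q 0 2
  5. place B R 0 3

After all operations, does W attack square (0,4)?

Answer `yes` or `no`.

Op 1: place BN@(1,1)
Op 2: place BR@(4,4)
Op 3: place BB@(1,4)
Op 4: place BQ@(0,2)
Op 5: place BR@(0,3)
Per-piece attacks for W:
W attacks (0,4): no

Answer: no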